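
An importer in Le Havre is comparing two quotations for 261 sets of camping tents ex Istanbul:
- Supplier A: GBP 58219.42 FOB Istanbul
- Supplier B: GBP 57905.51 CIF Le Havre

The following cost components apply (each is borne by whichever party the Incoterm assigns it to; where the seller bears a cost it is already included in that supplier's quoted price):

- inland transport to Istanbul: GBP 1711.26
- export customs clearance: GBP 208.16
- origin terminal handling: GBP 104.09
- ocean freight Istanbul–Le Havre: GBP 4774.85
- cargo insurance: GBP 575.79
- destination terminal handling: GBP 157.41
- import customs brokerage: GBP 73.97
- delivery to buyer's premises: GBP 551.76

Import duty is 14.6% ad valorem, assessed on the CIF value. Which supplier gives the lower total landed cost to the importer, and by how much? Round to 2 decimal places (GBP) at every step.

Supplier B is cheaper by GBP 6491.58

Supplier A (FOB):
CIF value = FOB price + freight + insurance = 58219.42 + 4774.85 + 575.79 = 63570.06
Import duty = 63570.06 × 14.6% = 9281.23
Buyer bears (A): 4774.85 + 575.79 + 157.41 + 73.97 + 551.76 = 6133.78
Landed cost (A) = invoice 58219.42 + 6133.78 + duty 9281.23 = 73634.43
Supplier B (CIF):
The CIF price already equals the CIF value: 57905.51
Import duty = 57905.51 × 14.6% = 8454.20
Buyer bears (B): 157.41 + 73.97 + 551.76 = 783.14
Landed cost (B) = invoice 57905.51 + 783.14 + duty 8454.20 = 67142.85
Difference = |73634.43 − 67142.85| = 6491.58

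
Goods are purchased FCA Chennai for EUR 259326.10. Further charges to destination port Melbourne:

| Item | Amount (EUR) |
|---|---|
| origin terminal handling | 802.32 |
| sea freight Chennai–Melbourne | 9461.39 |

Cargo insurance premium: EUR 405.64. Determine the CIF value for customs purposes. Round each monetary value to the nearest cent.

CIF = FCA price + pre-shipment costs + freight + insurance
CIF = 259326.10 + 802.32 + 9461.39 + 405.64 = 269995.45

CIF value: EUR 269995.45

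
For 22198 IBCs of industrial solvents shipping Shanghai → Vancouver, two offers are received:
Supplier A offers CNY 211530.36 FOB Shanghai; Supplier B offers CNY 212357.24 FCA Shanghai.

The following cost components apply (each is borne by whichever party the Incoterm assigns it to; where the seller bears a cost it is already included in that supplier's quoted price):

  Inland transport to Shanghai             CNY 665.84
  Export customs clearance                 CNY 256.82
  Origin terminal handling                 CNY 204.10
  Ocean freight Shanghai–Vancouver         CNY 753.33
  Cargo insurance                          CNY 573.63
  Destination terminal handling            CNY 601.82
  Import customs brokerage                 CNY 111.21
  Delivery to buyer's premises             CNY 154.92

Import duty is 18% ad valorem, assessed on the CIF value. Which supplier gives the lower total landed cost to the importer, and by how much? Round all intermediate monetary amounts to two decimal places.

Supplier A (FOB):
CIF value = FOB price + freight + insurance = 211530.36 + 753.33 + 573.63 = 212857.32
Import duty = 212857.32 × 18% = 38314.32
Buyer bears (A): 753.33 + 573.63 + 601.82 + 111.21 + 154.92 = 2194.91
Landed cost (A) = invoice 211530.36 + 2194.91 + duty 38314.32 = 252039.59
Supplier B (FCA):
CIF value = FCA price + origin terminal + freight + insurance = 212357.24 + 204.10 + 753.33 + 573.63 = 213888.30
Import duty = 213888.30 × 18% = 38499.89
Buyer bears (B): 204.10 + 753.33 + 573.63 + 601.82 + 111.21 + 154.92 = 2399.01
Landed cost (B) = invoice 212357.24 + 2399.01 + duty 38499.89 = 253256.14
Difference = |252039.59 − 253256.14| = 1216.55

Supplier A is cheaper by CNY 1216.55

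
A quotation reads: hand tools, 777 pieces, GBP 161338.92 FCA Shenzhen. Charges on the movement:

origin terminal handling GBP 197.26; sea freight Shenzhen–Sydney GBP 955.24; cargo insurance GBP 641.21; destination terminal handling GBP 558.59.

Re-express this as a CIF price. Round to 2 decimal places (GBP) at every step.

CIF price: GBP 163132.63

Not relevant to the conversion: destination terminal — on the buyer under both terms; not part of either seller's price.
From FCA to CIF, the seller additionally bears: origin terminal, freight, insurance.
CIF price = 161338.92 + 197.26 + 955.24 + 641.21 = 163132.63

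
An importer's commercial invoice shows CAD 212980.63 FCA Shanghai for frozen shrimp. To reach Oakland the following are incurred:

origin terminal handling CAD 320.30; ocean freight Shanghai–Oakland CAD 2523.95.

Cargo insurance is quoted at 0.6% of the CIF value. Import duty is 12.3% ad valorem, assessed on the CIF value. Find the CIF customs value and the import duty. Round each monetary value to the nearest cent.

CIF value: CAD 217127.65; import duty: CAD 26706.70

Let C be the CIF value. C = FCA price + pre-shipment costs + freight + 0.6% × C
C − 0.6% × C = 212980.63 + 320.30 + 2523.95
0.994 × C = 215824.88
C = 215824.88 / 0.994 = 217127.65
Insurance premium = 0.6% × 217127.65 = 1302.77
Import duty = 217127.65 × 12.3% = 26706.70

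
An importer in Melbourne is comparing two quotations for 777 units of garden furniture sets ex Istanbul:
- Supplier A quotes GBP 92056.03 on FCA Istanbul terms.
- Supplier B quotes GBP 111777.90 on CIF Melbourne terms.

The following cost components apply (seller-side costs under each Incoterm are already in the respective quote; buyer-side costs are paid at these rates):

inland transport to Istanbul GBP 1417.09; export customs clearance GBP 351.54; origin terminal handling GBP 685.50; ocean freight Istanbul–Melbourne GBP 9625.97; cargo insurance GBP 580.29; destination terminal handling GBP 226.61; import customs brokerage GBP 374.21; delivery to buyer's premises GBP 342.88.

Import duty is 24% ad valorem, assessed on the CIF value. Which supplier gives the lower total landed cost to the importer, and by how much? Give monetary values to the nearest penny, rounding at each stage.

Supplier A is cheaper by GBP 10949.34

Supplier A (FCA):
CIF value = FCA price + origin terminal + freight + insurance = 92056.03 + 685.50 + 9625.97 + 580.29 = 102947.79
Import duty = 102947.79 × 24% = 24707.47
Buyer bears (A): 685.50 + 9625.97 + 580.29 + 226.61 + 374.21 + 342.88 = 11835.46
Landed cost (A) = invoice 92056.03 + 11835.46 + duty 24707.47 = 128598.96
Supplier B (CIF):
The CIF price already equals the CIF value: 111777.90
Import duty = 111777.90 × 24% = 26826.70
Buyer bears (B): 226.61 + 374.21 + 342.88 = 943.70
Landed cost (B) = invoice 111777.90 + 943.70 + duty 26826.70 = 139548.30
Difference = |128598.96 − 139548.30| = 10949.34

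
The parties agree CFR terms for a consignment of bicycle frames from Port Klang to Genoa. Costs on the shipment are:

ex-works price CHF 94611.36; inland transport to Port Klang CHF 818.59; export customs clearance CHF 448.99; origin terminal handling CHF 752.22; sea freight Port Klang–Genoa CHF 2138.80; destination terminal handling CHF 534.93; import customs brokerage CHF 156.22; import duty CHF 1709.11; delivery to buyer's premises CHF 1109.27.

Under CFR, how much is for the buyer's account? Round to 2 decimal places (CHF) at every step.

Buyer's account: CHF 3509.53

CFR: the seller pays costs through ocean freight to the destination port, but not insurance.
Seller's account: goods 94611.36 + inland to port 818.59 + export clearance 448.99 + origin terminal 752.22 + freight 2138.80 = 98769.96
Buyer's account: destination terminal 534.93 + brokerage 156.22 + duty 1709.11 + delivery 1109.27 = 3509.53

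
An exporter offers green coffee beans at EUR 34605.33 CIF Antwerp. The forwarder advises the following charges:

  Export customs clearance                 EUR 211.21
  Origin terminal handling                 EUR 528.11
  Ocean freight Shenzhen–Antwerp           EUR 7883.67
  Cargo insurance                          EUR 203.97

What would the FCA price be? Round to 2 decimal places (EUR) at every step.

Not relevant to the conversion: export clearance — on the seller under both CIF and FCA; already in the CIF price and stays in the FCA price.
From CIF to FCA, the seller no longer bears: origin terminal, freight, insurance.
FCA price = 34605.33 − 528.11 − 7883.67 − 203.97 = 25989.58

FCA price: EUR 25989.58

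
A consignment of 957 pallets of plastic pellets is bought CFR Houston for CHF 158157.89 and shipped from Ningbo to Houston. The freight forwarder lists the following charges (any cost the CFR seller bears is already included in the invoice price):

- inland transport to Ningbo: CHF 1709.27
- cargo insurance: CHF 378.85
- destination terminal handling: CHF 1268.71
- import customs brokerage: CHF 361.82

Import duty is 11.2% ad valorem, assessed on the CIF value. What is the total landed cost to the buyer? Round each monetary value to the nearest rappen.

CFR: the seller pays costs through ocean freight to the destination port, but not insurance.
Already in the invoice (seller's account under CFR): inland to port — exclude.
CIF value = CFR price + insurance = 158157.89 + 378.85 = 158536.74
Import duty = 158536.74 × 11.2% = 17756.11
Buyer bears: insurance 378.85 + destination terminal 1268.71 + brokerage 361.82 + duty 17756.11 = 19765.49
Landed cost = invoice 158157.89 + 19765.49 = 177923.38

Total landed cost: CHF 177923.38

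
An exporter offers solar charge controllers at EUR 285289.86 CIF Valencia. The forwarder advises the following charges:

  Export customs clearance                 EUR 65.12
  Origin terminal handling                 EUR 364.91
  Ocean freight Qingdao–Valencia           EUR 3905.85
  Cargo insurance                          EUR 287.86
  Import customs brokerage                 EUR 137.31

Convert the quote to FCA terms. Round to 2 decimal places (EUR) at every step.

FCA price: EUR 280731.24

Not relevant to the conversion: export clearance — on the seller under both CIF and FCA; already in the CIF price and stays in the FCA price. brokerage — on the buyer under both terms; not part of either seller's price.
From CIF to FCA, the seller no longer bears: origin terminal, freight, insurance.
FCA price = 285289.86 − 364.91 − 3905.85 − 287.86 = 280731.24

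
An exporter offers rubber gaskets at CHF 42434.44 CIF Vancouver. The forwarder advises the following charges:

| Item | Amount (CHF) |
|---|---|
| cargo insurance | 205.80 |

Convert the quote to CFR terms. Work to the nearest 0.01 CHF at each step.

CFR price: CHF 42228.64

From CIF to CFR, the seller no longer bears: insurance.
CFR price = 42434.44 − 205.80 = 42228.64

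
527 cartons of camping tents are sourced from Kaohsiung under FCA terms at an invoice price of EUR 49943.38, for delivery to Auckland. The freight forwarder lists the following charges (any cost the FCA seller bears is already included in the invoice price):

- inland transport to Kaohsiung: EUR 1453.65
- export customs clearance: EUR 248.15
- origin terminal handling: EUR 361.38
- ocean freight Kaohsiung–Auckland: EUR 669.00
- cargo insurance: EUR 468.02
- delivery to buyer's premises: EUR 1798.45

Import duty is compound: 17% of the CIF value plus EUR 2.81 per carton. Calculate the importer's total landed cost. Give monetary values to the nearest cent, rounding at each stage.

Total landed cost: EUR 63466.20

FCA: the seller delivers export-cleared goods to the carrier; the buyer bears costs from that point.
Already in the invoice (seller's account under FCA): inland to port, export clearance — exclude.
CIF value = FCA price + origin terminal + freight + insurance = 49943.38 + 361.38 + 669.00 + 468.02 = 51441.78
Ad valorem component: 51441.78 × 17% = 8745.10
Specific component: 527 × 2.81 = 1480.87
Import duty = 8745.10 + 1480.87 = 10225.97
Buyer bears: origin terminal 361.38 + freight 669.00 + insurance 468.02 + delivery 1798.45 + duty 10225.97 = 13522.82
Landed cost = invoice 49943.38 + 13522.82 = 63466.20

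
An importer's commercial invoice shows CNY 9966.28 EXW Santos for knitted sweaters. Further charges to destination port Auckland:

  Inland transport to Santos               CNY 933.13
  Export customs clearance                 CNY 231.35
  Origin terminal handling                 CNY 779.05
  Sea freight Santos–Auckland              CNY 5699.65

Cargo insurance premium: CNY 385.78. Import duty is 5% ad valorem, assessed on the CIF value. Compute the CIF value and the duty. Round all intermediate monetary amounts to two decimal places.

CIF value: CNY 17995.24; import duty: CNY 899.76

CIF = EXW price + pre-shipment costs + freight + insurance
CIF = 9966.28 + 933.13 + 231.35 + 779.05 + 5699.65 + 385.78 = 17995.24
Import duty = 17995.24 × 5% = 899.76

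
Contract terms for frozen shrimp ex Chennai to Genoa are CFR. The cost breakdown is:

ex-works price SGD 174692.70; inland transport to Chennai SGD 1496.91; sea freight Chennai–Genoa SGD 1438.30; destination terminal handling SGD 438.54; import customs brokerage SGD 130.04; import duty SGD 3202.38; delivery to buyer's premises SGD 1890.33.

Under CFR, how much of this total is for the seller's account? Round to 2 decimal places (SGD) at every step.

Seller's account: SGD 177627.91

CFR: the seller pays costs through ocean freight to the destination port, but not insurance.
Seller's account: goods 174692.70 + inland to port 1496.91 + freight 1438.30 = 177627.91
Buyer's account: destination terminal 438.54 + brokerage 130.04 + duty 3202.38 + delivery 1890.33 = 5661.29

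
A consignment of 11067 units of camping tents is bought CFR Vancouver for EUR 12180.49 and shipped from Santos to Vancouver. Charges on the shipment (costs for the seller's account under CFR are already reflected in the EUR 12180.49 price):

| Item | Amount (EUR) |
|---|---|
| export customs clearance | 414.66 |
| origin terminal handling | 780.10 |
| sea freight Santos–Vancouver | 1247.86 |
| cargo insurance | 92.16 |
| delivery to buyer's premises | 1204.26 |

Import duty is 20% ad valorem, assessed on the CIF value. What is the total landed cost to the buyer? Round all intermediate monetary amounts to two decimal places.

Total landed cost: EUR 15931.44

CFR: the seller pays costs through ocean freight to the destination port, but not insurance.
Already in the invoice (seller's account under CFR): export clearance, origin terminal, freight — exclude.
CIF value = CFR price + insurance = 12180.49 + 92.16 = 12272.65
Import duty = 12272.65 × 20% = 2454.53
Buyer bears: insurance 92.16 + delivery 1204.26 + duty 2454.53 = 3750.95
Landed cost = invoice 12180.49 + 3750.95 = 15931.44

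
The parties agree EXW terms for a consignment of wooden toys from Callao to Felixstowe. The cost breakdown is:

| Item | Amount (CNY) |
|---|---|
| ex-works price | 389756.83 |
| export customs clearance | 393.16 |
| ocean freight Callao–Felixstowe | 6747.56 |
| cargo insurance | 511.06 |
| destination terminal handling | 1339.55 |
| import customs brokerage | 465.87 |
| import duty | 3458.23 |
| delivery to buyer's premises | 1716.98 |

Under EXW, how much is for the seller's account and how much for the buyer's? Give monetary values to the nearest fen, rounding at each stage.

EXW: the seller makes goods available at their premises; the buyer bears all onward costs.
Seller's account: goods 389756.83 = 389756.83
Buyer's account: export clearance 393.16 + freight 6747.56 + insurance 511.06 + destination terminal 1339.55 + brokerage 465.87 + duty 3458.23 + delivery 1716.98 = 14632.41

Seller: CNY 389756.83; buyer: CNY 14632.41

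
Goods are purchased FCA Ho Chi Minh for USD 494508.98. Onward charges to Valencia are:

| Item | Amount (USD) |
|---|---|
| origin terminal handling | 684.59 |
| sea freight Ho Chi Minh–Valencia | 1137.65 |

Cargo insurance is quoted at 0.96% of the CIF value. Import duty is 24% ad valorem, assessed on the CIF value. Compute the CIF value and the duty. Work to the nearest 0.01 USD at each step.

CIF value: USD 501142.18; import duty: USD 120274.12

Let C be the CIF value. C = FCA price + pre-shipment costs + freight + 0.96% × C
C − 0.96% × C = 494508.98 + 684.59 + 1137.65
0.9904 × C = 496331.22
C = 496331.22 / 0.9904 = 501142.18
Insurance premium = 0.96% × 501142.18 = 4810.96
Import duty = 501142.18 × 24% = 120274.12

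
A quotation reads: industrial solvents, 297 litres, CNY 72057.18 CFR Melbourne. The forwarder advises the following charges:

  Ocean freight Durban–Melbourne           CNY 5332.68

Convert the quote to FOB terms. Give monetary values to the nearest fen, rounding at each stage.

From CFR to FOB, the seller no longer bears: freight.
FOB price = 72057.18 − 5332.68 = 66724.50

FOB price: CNY 66724.50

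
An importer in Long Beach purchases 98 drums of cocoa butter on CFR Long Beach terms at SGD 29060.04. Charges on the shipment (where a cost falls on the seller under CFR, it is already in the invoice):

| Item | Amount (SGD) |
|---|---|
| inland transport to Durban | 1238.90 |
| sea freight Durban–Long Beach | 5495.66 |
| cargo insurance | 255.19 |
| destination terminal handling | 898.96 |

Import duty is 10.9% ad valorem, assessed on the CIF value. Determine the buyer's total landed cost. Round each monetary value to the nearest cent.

CFR: the seller pays costs through ocean freight to the destination port, but not insurance.
Already in the invoice (seller's account under CFR): inland to port, freight — exclude.
CIF value = CFR price + insurance = 29060.04 + 255.19 = 29315.23
Import duty = 29315.23 × 10.9% = 3195.36
Buyer bears: insurance 255.19 + destination terminal 898.96 + duty 3195.36 = 4349.51
Landed cost = invoice 29060.04 + 4349.51 = 33409.55

Total landed cost: SGD 33409.55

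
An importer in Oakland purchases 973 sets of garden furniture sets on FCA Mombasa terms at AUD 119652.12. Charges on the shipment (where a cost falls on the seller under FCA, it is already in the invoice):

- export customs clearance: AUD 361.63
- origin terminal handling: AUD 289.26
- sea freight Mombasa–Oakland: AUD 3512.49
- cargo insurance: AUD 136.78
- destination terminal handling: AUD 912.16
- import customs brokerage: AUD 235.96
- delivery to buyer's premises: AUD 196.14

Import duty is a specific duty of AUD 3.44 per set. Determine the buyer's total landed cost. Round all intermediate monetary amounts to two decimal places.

Total landed cost: AUD 128282.03

FCA: the seller delivers export-cleared goods to the carrier; the buyer bears costs from that point.
Already in the invoice (seller's account under FCA): export clearance — exclude.
CIF value = FCA price + origin terminal + freight + insurance = 119652.12 + 289.26 + 3512.49 + 136.78 = 123590.65
Import duty = 973 × 3.44 = 3347.12
Buyer bears: origin terminal 289.26 + freight 3512.49 + insurance 136.78 + destination terminal 912.16 + brokerage 235.96 + delivery 196.14 + duty 3347.12 = 8629.91
Landed cost = invoice 119652.12 + 8629.91 = 128282.03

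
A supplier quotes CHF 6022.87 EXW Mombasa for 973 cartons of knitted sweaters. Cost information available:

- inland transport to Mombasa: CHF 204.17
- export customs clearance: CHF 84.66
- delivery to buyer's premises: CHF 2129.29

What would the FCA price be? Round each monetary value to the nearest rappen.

FCA price: CHF 6311.70

Not relevant to the conversion: delivery — on the buyer under both terms; not part of either seller's price.
From EXW to FCA, the seller additionally bears: inland to port, export clearance.
FCA price = 6022.87 + 204.17 + 84.66 = 6311.70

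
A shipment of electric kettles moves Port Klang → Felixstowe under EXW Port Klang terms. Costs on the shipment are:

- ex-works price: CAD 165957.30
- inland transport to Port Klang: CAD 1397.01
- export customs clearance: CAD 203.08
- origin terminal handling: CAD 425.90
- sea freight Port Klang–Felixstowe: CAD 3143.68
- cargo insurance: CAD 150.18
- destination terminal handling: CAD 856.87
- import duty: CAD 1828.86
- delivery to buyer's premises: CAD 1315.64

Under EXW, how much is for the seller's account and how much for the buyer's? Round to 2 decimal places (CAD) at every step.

Seller: CAD 165957.30; buyer: CAD 9321.22

EXW: the seller makes goods available at their premises; the buyer bears all onward costs.
Seller's account: goods 165957.30 = 165957.30
Buyer's account: inland to port 1397.01 + export clearance 203.08 + origin terminal 425.90 + freight 3143.68 + insurance 150.18 + destination terminal 856.87 + duty 1828.86 + delivery 1315.64 = 9321.22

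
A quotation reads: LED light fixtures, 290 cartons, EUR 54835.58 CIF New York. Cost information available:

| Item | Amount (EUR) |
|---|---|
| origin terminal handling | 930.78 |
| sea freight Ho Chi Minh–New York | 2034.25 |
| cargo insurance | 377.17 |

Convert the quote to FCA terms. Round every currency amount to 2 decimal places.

FCA price: EUR 51493.38

From CIF to FCA, the seller no longer bears: origin terminal, freight, insurance.
FCA price = 54835.58 − 930.78 − 2034.25 − 377.17 = 51493.38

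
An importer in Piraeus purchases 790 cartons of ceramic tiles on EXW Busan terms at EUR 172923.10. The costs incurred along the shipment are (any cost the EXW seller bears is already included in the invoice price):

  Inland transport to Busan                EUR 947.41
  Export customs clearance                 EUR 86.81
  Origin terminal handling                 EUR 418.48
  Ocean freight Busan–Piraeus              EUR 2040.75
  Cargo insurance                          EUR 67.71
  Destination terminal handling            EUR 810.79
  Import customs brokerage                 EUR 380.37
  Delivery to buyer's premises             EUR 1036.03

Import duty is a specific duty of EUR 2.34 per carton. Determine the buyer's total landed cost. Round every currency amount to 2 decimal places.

Total landed cost: EUR 180560.05

EXW: the seller makes goods available at their premises; the buyer bears all onward costs.
CIF value = EXW price + inland to port + export clearance + origin terminal + freight + insurance = 172923.10 + 947.41 + 86.81 + 418.48 + 2040.75 + 67.71 = 176484.26
Import duty = 790 × 2.34 = 1848.60
Buyer bears: inland to port 947.41 + export clearance 86.81 + origin terminal 418.48 + freight 2040.75 + insurance 67.71 + destination terminal 810.79 + brokerage 380.37 + delivery 1036.03 + duty 1848.60 = 7636.95
Landed cost = invoice 172923.10 + 7636.95 = 180560.05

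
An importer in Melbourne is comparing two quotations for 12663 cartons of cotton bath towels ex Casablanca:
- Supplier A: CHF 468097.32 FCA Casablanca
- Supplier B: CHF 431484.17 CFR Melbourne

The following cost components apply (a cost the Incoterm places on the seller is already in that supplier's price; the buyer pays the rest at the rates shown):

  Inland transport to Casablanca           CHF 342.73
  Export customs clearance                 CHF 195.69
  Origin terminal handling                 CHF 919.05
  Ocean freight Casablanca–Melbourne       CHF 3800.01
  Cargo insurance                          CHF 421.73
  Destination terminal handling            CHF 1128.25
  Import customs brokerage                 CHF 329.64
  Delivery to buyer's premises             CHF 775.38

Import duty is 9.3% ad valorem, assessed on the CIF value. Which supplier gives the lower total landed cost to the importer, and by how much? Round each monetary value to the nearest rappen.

Supplier B is cheaper by CHF 45176.10

Supplier A (FCA):
CIF value = FCA price + origin terminal + freight + insurance = 468097.32 + 919.05 + 3800.01 + 421.73 = 473238.11
Import duty = 473238.11 × 9.3% = 44011.14
Buyer bears (A): 919.05 + 3800.01 + 421.73 + 1128.25 + 329.64 + 775.38 = 7374.06
Landed cost (A) = invoice 468097.32 + 7374.06 + duty 44011.14 = 519482.52
Supplier B (CFR):
CIF value = CFR price + insurance = 431484.17 + 421.73 = 431905.90
Import duty = 431905.90 × 9.3% = 40167.25
Buyer bears (B): 421.73 + 1128.25 + 329.64 + 775.38 = 2655.00
Landed cost (B) = invoice 431484.17 + 2655.00 + duty 40167.25 = 474306.42
Difference = |519482.52 − 474306.42| = 45176.10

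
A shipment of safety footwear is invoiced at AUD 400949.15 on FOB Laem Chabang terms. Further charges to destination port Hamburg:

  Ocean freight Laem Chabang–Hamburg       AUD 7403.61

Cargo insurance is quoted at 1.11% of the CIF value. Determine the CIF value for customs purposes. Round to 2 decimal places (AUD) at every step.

CIF value: AUD 412936.35

Let C be the CIF value. C = FOB price + freight + 1.11% × C
C − 1.11% × C = 400949.15 + 7403.61
0.9889 × C = 408352.76
C = 408352.76 / 0.9889 = 412936.35
Insurance premium = 1.11% × 412936.35 = 4583.59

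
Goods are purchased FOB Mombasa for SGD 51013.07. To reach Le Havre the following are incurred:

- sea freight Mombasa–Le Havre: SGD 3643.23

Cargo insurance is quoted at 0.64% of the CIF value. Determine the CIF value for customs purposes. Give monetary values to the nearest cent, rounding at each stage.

Let C be the CIF value. C = FOB price + freight + 0.64% × C
C − 0.64% × C = 51013.07 + 3643.23
0.9936 × C = 54656.30
C = 54656.30 / 0.9936 = 55008.35
Insurance premium = 0.64% × 55008.35 = 352.05

CIF value: SGD 55008.35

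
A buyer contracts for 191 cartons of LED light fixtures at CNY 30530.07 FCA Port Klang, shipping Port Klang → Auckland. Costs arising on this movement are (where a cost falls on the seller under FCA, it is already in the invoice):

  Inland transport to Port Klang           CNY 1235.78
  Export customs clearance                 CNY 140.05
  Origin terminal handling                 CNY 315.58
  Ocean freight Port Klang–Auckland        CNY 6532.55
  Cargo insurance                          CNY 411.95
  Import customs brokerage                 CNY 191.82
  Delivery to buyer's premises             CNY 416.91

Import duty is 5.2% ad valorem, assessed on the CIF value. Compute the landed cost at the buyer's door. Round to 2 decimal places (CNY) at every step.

FCA: the seller delivers export-cleared goods to the carrier; the buyer bears costs from that point.
Already in the invoice (seller's account under FCA): inland to port, export clearance — exclude.
CIF value = FCA price + origin terminal + freight + insurance = 30530.07 + 315.58 + 6532.55 + 411.95 = 37790.15
Import duty = 37790.15 × 5.2% = 1965.09
Buyer bears: origin terminal 315.58 + freight 6532.55 + insurance 411.95 + brokerage 191.82 + delivery 416.91 + duty 1965.09 = 9833.90
Landed cost = invoice 30530.07 + 9833.90 = 40363.97

Total landed cost: CNY 40363.97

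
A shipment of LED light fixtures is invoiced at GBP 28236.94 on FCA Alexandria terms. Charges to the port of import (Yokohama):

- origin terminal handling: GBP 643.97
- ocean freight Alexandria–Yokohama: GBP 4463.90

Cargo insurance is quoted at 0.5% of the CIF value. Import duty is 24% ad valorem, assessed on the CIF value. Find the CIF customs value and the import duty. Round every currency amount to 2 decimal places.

CIF value: GBP 33512.37; import duty: GBP 8042.97

Let C be the CIF value. C = FCA price + pre-shipment costs + freight + 0.5% × C
C − 0.5% × C = 28236.94 + 643.97 + 4463.90
0.995 × C = 33344.81
C = 33344.81 / 0.995 = 33512.37
Insurance premium = 0.5% × 33512.37 = 167.56
Import duty = 33512.37 × 24% = 8042.97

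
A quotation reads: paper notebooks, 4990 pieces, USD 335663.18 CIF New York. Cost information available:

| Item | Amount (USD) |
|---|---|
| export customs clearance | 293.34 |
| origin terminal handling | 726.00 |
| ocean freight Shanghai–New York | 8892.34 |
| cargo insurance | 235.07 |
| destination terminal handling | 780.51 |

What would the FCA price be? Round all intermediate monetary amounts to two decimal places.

FCA price: USD 325809.77

Not relevant to the conversion: export clearance — on the seller under both CIF and FCA; already in the CIF price and stays in the FCA price. destination terminal — on the buyer under both terms; not part of either seller's price.
From CIF to FCA, the seller no longer bears: origin terminal, freight, insurance.
FCA price = 335663.18 − 726.00 − 8892.34 − 235.07 = 325809.77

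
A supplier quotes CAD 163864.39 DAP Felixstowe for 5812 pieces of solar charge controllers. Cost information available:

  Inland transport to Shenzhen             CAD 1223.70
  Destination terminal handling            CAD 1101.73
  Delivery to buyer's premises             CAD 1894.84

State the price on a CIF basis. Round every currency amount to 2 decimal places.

CIF price: CAD 160867.82

Not relevant to the conversion: inland to port — on the seller under both DAP and CIF; already in the DAP price and stays in the CIF price.
From DAP to CIF, the seller no longer bears: destination terminal, delivery.
CIF price = 163864.39 − 1101.73 − 1894.84 = 160867.82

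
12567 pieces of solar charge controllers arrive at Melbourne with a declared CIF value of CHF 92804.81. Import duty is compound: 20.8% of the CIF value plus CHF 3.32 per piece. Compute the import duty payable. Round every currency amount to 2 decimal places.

Import duty: CHF 61025.84

Ad valorem component: 92804.81 × 20.8% = 19303.40
Specific component: 12567 × 3.32 = 41722.44
Import duty = 19303.40 + 41722.44 = 61025.84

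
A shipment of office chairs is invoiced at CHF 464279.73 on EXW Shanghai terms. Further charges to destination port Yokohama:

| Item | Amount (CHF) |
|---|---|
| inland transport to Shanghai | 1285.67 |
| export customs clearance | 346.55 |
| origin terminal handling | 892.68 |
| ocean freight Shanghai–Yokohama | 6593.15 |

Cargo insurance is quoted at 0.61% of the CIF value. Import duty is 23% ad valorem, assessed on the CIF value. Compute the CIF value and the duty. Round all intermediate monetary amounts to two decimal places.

Let C be the CIF value. C = EXW price + pre-shipment costs + freight + 0.61% × C
C − 0.61% × C = 464279.73 + 1285.67 + 346.55 + 892.68 + 6593.15
0.9939 × C = 473397.78
C = 473397.78 / 0.9939 = 476303.23
Insurance premium = 0.61% × 476303.23 = 2905.45
Import duty = 476303.23 × 23% = 109549.74

CIF value: CHF 476303.23; import duty: CHF 109549.74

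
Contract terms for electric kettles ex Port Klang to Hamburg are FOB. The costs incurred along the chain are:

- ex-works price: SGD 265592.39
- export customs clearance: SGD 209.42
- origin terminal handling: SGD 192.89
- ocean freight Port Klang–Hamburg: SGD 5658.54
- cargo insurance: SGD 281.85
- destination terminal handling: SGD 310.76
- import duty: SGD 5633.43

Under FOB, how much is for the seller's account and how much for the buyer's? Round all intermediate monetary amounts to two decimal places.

Seller: SGD 265994.70; buyer: SGD 11884.58

FOB: the seller bears costs until goods are on board at the origin port; the buyer bears freight, insurance and all costs thereafter.
Seller's account: goods 265592.39 + export clearance 209.42 + origin terminal 192.89 = 265994.70
Buyer's account: freight 5658.54 + insurance 281.85 + destination terminal 310.76 + duty 5633.43 = 11884.58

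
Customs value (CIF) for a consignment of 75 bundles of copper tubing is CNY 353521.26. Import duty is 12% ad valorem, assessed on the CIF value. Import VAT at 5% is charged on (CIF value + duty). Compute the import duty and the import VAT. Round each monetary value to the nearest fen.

Import duty: CNY 42422.55; import VAT: CNY 19797.19

Import duty = 353521.26 × 12% = 42422.55
VAT base = CIF + duty = 353521.26 + 42422.55 = 395943.81
Import VAT = 395943.81 × 5% = 19797.19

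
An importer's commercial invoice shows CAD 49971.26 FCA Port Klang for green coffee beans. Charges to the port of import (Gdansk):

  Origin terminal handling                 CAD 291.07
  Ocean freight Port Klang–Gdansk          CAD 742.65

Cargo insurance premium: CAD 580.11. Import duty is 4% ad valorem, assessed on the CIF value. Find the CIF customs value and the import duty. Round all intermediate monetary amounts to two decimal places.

CIF = FCA price + pre-shipment costs + freight + insurance
CIF = 49971.26 + 291.07 + 742.65 + 580.11 = 51585.09
Import duty = 51585.09 × 4% = 2063.40

CIF value: CAD 51585.09; import duty: CAD 2063.40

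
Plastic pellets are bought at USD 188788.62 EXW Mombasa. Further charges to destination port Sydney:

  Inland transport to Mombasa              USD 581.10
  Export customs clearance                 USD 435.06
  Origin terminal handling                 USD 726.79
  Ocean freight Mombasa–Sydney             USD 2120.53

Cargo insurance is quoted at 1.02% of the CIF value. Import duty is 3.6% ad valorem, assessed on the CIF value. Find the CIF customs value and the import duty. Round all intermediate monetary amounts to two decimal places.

Let C be the CIF value. C = EXW price + pre-shipment costs + freight + 1.02% × C
C − 1.02% × C = 188788.62 + 581.10 + 435.06 + 726.79 + 2120.53
0.9898 × C = 192652.10
C = 192652.10 / 0.9898 = 194637.40
Insurance premium = 1.02% × 194637.40 = 1985.30
Import duty = 194637.40 × 3.6% = 7006.95

CIF value: USD 194637.40; import duty: USD 7006.95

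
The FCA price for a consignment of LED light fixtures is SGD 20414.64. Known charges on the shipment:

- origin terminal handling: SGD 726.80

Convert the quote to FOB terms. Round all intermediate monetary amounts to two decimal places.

From FCA to FOB, the seller additionally bears: origin terminal.
FOB price = 20414.64 + 726.80 = 21141.44

FOB price: SGD 21141.44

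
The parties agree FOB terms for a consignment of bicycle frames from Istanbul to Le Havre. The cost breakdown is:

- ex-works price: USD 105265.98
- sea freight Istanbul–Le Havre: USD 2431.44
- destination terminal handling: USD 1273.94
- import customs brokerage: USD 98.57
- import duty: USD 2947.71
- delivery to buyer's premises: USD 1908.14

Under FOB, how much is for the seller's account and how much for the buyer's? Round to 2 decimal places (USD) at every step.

Seller: USD 105265.98; buyer: USD 8659.80

FOB: the seller bears costs until goods are on board at the origin port; the buyer bears freight, insurance and all costs thereafter.
Seller's account: goods 105265.98 = 105265.98
Buyer's account: freight 2431.44 + destination terminal 1273.94 + brokerage 98.57 + duty 2947.71 + delivery 1908.14 = 8659.80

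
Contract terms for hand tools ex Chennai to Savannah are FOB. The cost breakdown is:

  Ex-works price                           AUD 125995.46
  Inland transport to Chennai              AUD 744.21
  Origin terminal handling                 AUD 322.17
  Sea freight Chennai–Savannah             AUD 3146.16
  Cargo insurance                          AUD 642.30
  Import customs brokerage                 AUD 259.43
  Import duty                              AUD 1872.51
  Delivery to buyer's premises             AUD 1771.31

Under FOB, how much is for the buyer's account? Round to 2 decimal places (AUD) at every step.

Buyer's account: AUD 7691.71

FOB: the seller bears costs until goods are on board at the origin port; the buyer bears freight, insurance and all costs thereafter.
Seller's account: goods 125995.46 + inland to port 744.21 + origin terminal 322.17 = 127061.84
Buyer's account: freight 3146.16 + insurance 642.30 + brokerage 259.43 + duty 1872.51 + delivery 1771.31 = 7691.71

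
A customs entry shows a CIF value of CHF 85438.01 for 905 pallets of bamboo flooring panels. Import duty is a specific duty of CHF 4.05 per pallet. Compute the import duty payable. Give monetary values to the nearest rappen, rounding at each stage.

Import duty: CHF 3665.25

Import duty = 905 × 4.05 = 3665.25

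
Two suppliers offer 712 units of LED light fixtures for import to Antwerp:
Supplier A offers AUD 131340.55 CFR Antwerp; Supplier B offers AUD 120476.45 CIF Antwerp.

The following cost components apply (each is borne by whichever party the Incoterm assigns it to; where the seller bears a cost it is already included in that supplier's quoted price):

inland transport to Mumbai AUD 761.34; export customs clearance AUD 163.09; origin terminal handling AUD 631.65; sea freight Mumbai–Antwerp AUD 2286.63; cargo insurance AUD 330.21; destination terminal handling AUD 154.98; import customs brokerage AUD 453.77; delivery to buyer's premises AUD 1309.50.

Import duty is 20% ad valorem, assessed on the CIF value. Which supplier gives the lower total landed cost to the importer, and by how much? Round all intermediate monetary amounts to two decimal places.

Supplier B is cheaper by AUD 13433.17

Supplier A (CFR):
CIF value = CFR price + insurance = 131340.55 + 330.21 = 131670.76
Import duty = 131670.76 × 20% = 26334.15
Buyer bears (A): 330.21 + 154.98 + 453.77 + 1309.50 = 2248.46
Landed cost (A) = invoice 131340.55 + 2248.46 + duty 26334.15 = 159923.16
Supplier B (CIF):
The CIF price already equals the CIF value: 120476.45
Import duty = 120476.45 × 20% = 24095.29
Buyer bears (B): 154.98 + 453.77 + 1309.50 = 1918.25
Landed cost (B) = invoice 120476.45 + 1918.25 + duty 24095.29 = 146489.99
Difference = |159923.16 − 146489.99| = 13433.17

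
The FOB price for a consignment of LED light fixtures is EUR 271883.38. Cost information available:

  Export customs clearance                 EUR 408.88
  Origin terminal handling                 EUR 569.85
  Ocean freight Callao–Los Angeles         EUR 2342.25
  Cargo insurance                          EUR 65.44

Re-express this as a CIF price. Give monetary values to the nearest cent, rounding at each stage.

Not relevant to the conversion: export clearance, origin terminal — on the seller under both FOB and CIF; already in the FOB price and stays in the CIF price.
From FOB to CIF, the seller additionally bears: freight, insurance.
CIF price = 271883.38 + 2342.25 + 65.44 = 274291.07

CIF price: EUR 274291.07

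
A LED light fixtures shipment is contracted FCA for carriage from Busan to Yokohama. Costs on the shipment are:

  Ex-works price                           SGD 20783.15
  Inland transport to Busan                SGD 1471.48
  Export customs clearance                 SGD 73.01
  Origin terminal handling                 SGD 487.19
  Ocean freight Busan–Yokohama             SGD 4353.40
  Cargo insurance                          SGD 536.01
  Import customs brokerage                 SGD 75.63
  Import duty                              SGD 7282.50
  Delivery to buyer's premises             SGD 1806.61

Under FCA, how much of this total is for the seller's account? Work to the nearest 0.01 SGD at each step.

FCA: the seller delivers export-cleared goods to the carrier; the buyer bears costs from that point.
Seller's account: goods 20783.15 + inland to port 1471.48 + export clearance 73.01 = 22327.64
Buyer's account: origin terminal 487.19 + freight 4353.40 + insurance 536.01 + brokerage 75.63 + duty 7282.50 + delivery 1806.61 = 14541.34

Seller's account: SGD 22327.64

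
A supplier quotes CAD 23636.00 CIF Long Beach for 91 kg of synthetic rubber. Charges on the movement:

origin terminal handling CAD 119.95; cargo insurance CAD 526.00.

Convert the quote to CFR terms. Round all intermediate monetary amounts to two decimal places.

CFR price: CAD 23110.00

Not relevant to the conversion: origin terminal — on the seller under both CIF and CFR; already in the CIF price and stays in the CFR price.
From CIF to CFR, the seller no longer bears: insurance.
CFR price = 23636.00 − 526.00 = 23110.00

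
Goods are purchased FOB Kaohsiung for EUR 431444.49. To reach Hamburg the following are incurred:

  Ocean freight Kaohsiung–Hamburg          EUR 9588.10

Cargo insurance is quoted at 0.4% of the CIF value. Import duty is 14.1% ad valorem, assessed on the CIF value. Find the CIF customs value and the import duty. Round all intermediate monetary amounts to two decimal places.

CIF value: EUR 442803.81; import duty: EUR 62435.34

Let C be the CIF value. C = FOB price + freight + 0.4% × C
C − 0.4% × C = 431444.49 + 9588.10
0.996 × C = 441032.59
C = 441032.59 / 0.996 = 442803.81
Insurance premium = 0.4% × 442803.81 = 1771.22
Import duty = 442803.81 × 14.1% = 62435.34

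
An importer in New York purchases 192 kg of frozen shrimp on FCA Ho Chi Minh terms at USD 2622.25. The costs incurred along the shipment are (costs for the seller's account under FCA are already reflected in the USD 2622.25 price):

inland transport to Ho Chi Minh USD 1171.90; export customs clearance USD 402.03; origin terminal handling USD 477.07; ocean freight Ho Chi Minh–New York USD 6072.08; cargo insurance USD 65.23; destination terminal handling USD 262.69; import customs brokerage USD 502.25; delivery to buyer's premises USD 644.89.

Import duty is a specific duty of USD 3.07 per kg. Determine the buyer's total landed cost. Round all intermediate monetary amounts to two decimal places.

FCA: the seller delivers export-cleared goods to the carrier; the buyer bears costs from that point.
Already in the invoice (seller's account under FCA): inland to port, export clearance — exclude.
CIF value = FCA price + origin terminal + freight + insurance = 2622.25 + 477.07 + 6072.08 + 65.23 = 9236.63
Import duty = 192 × 3.07 = 589.44
Buyer bears: origin terminal 477.07 + freight 6072.08 + insurance 65.23 + destination terminal 262.69 + brokerage 502.25 + delivery 644.89 + duty 589.44 = 8613.65
Landed cost = invoice 2622.25 + 8613.65 = 11235.90

Total landed cost: USD 11235.90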